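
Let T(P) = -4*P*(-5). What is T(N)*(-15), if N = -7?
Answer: 2100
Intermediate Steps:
T(P) = 20*P
T(N)*(-15) = (20*(-7))*(-15) = -140*(-15) = 2100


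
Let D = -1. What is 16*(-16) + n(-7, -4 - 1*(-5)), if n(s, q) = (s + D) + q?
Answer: -263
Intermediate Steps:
n(s, q) = -1 + q + s (n(s, q) = (s - 1) + q = (-1 + s) + q = -1 + q + s)
16*(-16) + n(-7, -4 - 1*(-5)) = 16*(-16) + (-1 + (-4 - 1*(-5)) - 7) = -256 + (-1 + (-4 + 5) - 7) = -256 + (-1 + 1 - 7) = -256 - 7 = -263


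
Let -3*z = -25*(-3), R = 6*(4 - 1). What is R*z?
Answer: -450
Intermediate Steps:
R = 18 (R = 6*3 = 18)
z = -25 (z = -(-25)*(-3)/3 = -⅓*75 = -25)
R*z = 18*(-25) = -450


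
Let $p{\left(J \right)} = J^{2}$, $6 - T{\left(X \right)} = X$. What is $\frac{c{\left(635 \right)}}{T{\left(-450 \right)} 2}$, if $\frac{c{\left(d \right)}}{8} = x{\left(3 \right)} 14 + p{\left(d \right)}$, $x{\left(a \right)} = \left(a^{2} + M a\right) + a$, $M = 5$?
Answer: $\frac{403603}{114} \approx 3540.4$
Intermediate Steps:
$T{\left(X \right)} = 6 - X$
$x{\left(a \right)} = a^{2} + 6 a$ ($x{\left(a \right)} = \left(a^{2} + 5 a\right) + a = a^{2} + 6 a$)
$c{\left(d \right)} = 3024 + 8 d^{2}$ ($c{\left(d \right)} = 8 \left(3 \left(6 + 3\right) 14 + d^{2}\right) = 8 \left(3 \cdot 9 \cdot 14 + d^{2}\right) = 8 \left(27 \cdot 14 + d^{2}\right) = 8 \left(378 + d^{2}\right) = 3024 + 8 d^{2}$)
$\frac{c{\left(635 \right)}}{T{\left(-450 \right)} 2} = \frac{3024 + 8 \cdot 635^{2}}{\left(6 - -450\right) 2} = \frac{3024 + 8 \cdot 403225}{\left(6 + 450\right) 2} = \frac{3024 + 3225800}{456 \cdot 2} = \frac{3228824}{912} = 3228824 \cdot \frac{1}{912} = \frac{403603}{114}$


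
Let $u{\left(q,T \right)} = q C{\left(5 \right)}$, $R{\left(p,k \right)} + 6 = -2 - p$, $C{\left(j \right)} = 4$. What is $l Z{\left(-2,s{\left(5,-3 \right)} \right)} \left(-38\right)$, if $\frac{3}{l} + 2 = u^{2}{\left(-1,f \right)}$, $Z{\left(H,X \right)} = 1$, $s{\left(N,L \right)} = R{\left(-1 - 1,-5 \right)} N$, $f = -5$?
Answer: $- \frac{57}{7} \approx -8.1429$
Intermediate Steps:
$R{\left(p,k \right)} = -8 - p$ ($R{\left(p,k \right)} = -6 - \left(2 + p\right) = -8 - p$)
$s{\left(N,L \right)} = - 6 N$ ($s{\left(N,L \right)} = \left(-8 - \left(-1 - 1\right)\right) N = \left(-8 - -2\right) N = \left(-8 + 2\right) N = - 6 N$)
$u{\left(q,T \right)} = 4 q$ ($u{\left(q,T \right)} = q 4 = 4 q$)
$l = \frac{3}{14}$ ($l = \frac{3}{-2 + \left(4 \left(-1\right)\right)^{2}} = \frac{3}{-2 + \left(-4\right)^{2}} = \frac{3}{-2 + 16} = \frac{3}{14} \approx 0.21429$)
$l Z{\left(-2,s{\left(5,-3 \right)} \right)} \left(-38\right) = \frac{3}{14} \cdot 1 \left(-38\right) = \frac{3}{14} \left(-38\right) = - \frac{57}{7}$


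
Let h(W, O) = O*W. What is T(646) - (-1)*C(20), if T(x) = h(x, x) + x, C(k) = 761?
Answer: 418723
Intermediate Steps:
T(x) = x + x² (T(x) = x*x + x = x² + x = x + x²)
T(646) - (-1)*C(20) = 646*(1 + 646) - (-1)*761 = 646*647 - 1*(-761) = 417962 + 761 = 418723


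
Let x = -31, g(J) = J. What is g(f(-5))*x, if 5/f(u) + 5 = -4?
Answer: 155/9 ≈ 17.222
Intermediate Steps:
f(u) = -5/9 (f(u) = 5/(-5 - 4) = 5/(-9) = 5*(-1/9) = -5/9)
g(f(-5))*x = -5/9*(-31) = 155/9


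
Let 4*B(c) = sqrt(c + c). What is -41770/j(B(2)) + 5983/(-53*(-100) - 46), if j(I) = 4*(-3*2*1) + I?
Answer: 439200361/246938 ≈ 1778.6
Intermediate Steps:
B(c) = sqrt(2)*sqrt(c)/4 (B(c) = sqrt(c + c)/4 = sqrt(2*c)/4 = (sqrt(2)*sqrt(c))/4 = sqrt(2)*sqrt(c)/4)
j(I) = -24 + I (j(I) = 4*(-6*1) + I = 4*(-6) + I = -24 + I)
-41770/j(B(2)) + 5983/(-53*(-100) - 46) = -41770/(-24 + sqrt(2)*sqrt(2)/4) + 5983/(-53*(-100) - 46) = -41770/(-24 + 1/2) + 5983/(5300 - 46) = -41770/(-47/2) + 5983/5254 = -41770*(-2/47) + 5983*(1/5254) = 83540/47 + 5983/5254 = 439200361/246938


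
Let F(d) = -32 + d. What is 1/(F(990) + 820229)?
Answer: 1/821187 ≈ 1.2177e-6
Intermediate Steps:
1/(F(990) + 820229) = 1/((-32 + 990) + 820229) = 1/(958 + 820229) = 1/821187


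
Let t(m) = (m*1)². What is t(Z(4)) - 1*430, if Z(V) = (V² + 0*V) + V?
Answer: -30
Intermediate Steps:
Z(V) = V + V² (Z(V) = (V² + 0) + V = V² + V = V + V²)
t(m) = m²
t(Z(4)) - 1*430 = (4*(1 + 4))² - 1*430 = (4*5)² - 430 = 20² - 430 = 400 - 430 = -30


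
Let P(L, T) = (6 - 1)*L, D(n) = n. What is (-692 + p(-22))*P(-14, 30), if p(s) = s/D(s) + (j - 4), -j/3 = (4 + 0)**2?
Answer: 52010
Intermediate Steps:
P(L, T) = 5*L
j = -48 (j = -3*(4 + 0)**2 = -3*4**2 = -3*16 = -48)
p(s) = -51 (p(s) = s/s + (-48 - 4) = 1 - 52 = -51)
(-692 + p(-22))*P(-14, 30) = (-692 - 51)*(5*(-14)) = -743*(-70) = 52010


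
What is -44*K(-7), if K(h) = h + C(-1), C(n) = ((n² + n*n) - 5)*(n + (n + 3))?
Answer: 440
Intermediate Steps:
C(n) = (-5 + 2*n²)*(3 + 2*n) (C(n) = ((n² + n²) - 5)*(n + (3 + n)) = (2*n² - 5)*(3 + 2*n) = (-5 + 2*n²)*(3 + 2*n))
K(h) = -3 + h (K(h) = h + (-15 - 10*(-1) + 4*(-1)³ + 6*(-1)²) = h + (-15 + 10 + 4*(-1) + 6*1) = h + (-15 + 10 - 4 + 6) = h - 3 = -3 + h)
-44*K(-7) = -44*(-3 - 7) = -44*(-10) = 440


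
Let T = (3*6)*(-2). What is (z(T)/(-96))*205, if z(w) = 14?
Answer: -1435/48 ≈ -29.896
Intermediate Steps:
T = -36 (T = 18*(-2) = -36)
(z(T)/(-96))*205 = (14/(-96))*205 = (14*(-1/96))*205 = -7/48*205 = -1435/48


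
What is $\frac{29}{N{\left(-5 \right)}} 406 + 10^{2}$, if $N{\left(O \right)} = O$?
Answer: $- \frac{11274}{5} \approx -2254.8$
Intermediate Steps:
$\frac{29}{N{\left(-5 \right)}} 406 + 10^{2} = \frac{29}{-5} \cdot 406 + 10^{2} = 29 \left(- \frac{1}{5}\right) 406 + 100 = \left(- \frac{29}{5}\right) 406 + 100 = - \frac{11774}{5} + 100 = - \frac{11274}{5}$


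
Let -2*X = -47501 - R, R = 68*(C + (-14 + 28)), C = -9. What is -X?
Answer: -47841/2 ≈ -23921.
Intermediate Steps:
R = 340 (R = 68*(-9 + (-14 + 28)) = 68*(-9 + 14) = 68*5 = 340)
X = 47841/2 (X = -(-47501 - 1*340)/2 = -(-47501 - 340)/2 = -1/2*(-47841) = 47841/2 ≈ 23921.)
-X = -1*47841/2 = -47841/2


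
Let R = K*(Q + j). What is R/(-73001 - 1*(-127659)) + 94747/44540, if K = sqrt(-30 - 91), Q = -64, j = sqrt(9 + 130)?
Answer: 94747/44540 + 11*I*(-64 + sqrt(139))/54658 ≈ 2.1272 - 0.010507*I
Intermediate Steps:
j = sqrt(139) ≈ 11.790
K = 11*I (K = sqrt(-121) = 11*I ≈ 11.0*I)
R = 11*I*(-64 + sqrt(139)) (R = (11*I)*(-64 + sqrt(139)) = 11*I*(-64 + sqrt(139)) ≈ -574.31*I)
R/(-73001 - 1*(-127659)) + 94747/44540 = (11*I*(-64 + sqrt(139)))/(-73001 - 1*(-127659)) + 94747/44540 = (11*I*(-64 + sqrt(139)))/(-73001 + 127659) + 94747*(1/44540) = (11*I*(-64 + sqrt(139)))/54658 + 94747/44540 = (11*I*(-64 + sqrt(139)))*(1/54658) + 94747/44540 = 11*I*(-64 + sqrt(139))/54658 + 94747/44540 = 94747/44540 + 11*I*(-64 + sqrt(139))/54658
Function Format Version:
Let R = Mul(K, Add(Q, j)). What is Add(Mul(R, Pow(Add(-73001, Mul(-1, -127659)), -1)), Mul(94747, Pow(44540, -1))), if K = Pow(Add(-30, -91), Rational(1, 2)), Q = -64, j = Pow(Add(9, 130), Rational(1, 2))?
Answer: Add(Rational(94747, 44540), Mul(Rational(11, 54658), I, Add(-64, Pow(139, Rational(1, 2))))) ≈ Add(2.1272, Mul(-0.010507, I))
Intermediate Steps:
j = Pow(139, Rational(1, 2)) ≈ 11.790
K = Mul(11, I) (K = Pow(-121, Rational(1, 2)) = Mul(11, I) ≈ Mul(11.000, I))
R = Mul(11, I, Add(-64, Pow(139, Rational(1, 2)))) (R = Mul(Mul(11, I), Add(-64, Pow(139, Rational(1, 2)))) = Mul(11, I, Add(-64, Pow(139, Rational(1, 2)))) ≈ Mul(-574.31, I))
Add(Mul(R, Pow(Add(-73001, Mul(-1, -127659)), -1)), Mul(94747, Pow(44540, -1))) = Add(Mul(Mul(11, I, Add(-64, Pow(139, Rational(1, 2)))), Pow(Add(-73001, Mul(-1, -127659)), -1)), Mul(94747, Pow(44540, -1))) = Add(Mul(Mul(11, I, Add(-64, Pow(139, Rational(1, 2)))), Pow(Add(-73001, 127659), -1)), Mul(94747, Rational(1, 44540))) = Add(Mul(Mul(11, I, Add(-64, Pow(139, Rational(1, 2)))), Pow(54658, -1)), Rational(94747, 44540)) = Add(Mul(Mul(11, I, Add(-64, Pow(139, Rational(1, 2)))), Rational(1, 54658)), Rational(94747, 44540)) = Add(Mul(Rational(11, 54658), I, Add(-64, Pow(139, Rational(1, 2)))), Rational(94747, 44540)) = Add(Rational(94747, 44540), Mul(Rational(11, 54658), I, Add(-64, Pow(139, Rational(1, 2)))))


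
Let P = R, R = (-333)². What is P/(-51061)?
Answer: -110889/51061 ≈ -2.1717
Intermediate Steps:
R = 110889
P = 110889
P/(-51061) = 110889/(-51061) = 110889*(-1/51061) = -110889/51061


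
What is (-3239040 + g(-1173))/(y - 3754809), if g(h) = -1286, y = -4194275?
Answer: 1620163/3974542 ≈ 0.40764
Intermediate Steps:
(-3239040 + g(-1173))/(y - 3754809) = (-3239040 - 1286)/(-4194275 - 3754809) = -3240326/(-7949084) = -3240326*(-1/7949084) = 1620163/3974542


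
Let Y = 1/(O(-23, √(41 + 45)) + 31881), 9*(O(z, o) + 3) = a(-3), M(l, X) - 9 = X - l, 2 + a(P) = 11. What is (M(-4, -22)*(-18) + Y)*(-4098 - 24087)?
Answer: -145558585815/31879 ≈ -4.5660e+6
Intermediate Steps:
a(P) = 9 (a(P) = -2 + 11 = 9)
M(l, X) = 9 + X - l (M(l, X) = 9 + (X - l) = 9 + X - l)
O(z, o) = -2 (O(z, o) = -3 + (⅑)*9 = -3 + 1 = -2)
Y = 1/31879 (Y = 1/(-2 + 31881) = 1/31879 ≈ 3.1369e-5)
(M(-4, -22)*(-18) + Y)*(-4098 - 24087) = ((9 - 22 - 1*(-4))*(-18) + 1/31879)*(-4098 - 24087) = ((9 - 22 + 4)*(-18) + 1/31879)*(-28185) = (-9*(-18) + 1/31879)*(-28185) = (162 + 1/31879)*(-28185) = (5164399/31879)*(-28185) = -145558585815/31879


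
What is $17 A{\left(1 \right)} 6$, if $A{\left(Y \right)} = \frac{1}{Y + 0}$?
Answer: $102$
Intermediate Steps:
$A{\left(Y \right)} = \frac{1}{Y}$
$17 A{\left(1 \right)} 6 = \frac{17}{1} \cdot 6 = 17 \cdot 1 \cdot 6 = 17 \cdot 6 = 102$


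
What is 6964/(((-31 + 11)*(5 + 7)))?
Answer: -1741/60 ≈ -29.017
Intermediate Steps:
6964/(((-31 + 11)*(5 + 7))) = 6964/((-20*12)) = 6964/(-240) = 6964*(-1/240) = -1741/60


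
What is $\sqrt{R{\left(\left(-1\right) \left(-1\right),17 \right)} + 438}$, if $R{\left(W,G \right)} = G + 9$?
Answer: $4 \sqrt{29} \approx 21.541$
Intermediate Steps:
$R{\left(W,G \right)} = 9 + G$
$\sqrt{R{\left(\left(-1\right) \left(-1\right),17 \right)} + 438} = \sqrt{\left(9 + 17\right) + 438} = \sqrt{26 + 438} = \sqrt{464} = 4 \sqrt{29}$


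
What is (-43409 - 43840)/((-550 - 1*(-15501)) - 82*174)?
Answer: -87249/683 ≈ -127.74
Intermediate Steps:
(-43409 - 43840)/((-550 - 1*(-15501)) - 82*174) = -87249/((-550 + 15501) - 14268) = -87249/(14951 - 14268) = -87249/683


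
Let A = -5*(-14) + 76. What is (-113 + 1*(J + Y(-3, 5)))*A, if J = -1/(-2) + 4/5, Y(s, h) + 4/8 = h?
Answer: -78256/5 ≈ -15651.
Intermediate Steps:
Y(s, h) = -½ + h
J = 13/10 (J = -1*(-½) + 4*(⅕) = ½ + ⅘ = 13/10 ≈ 1.3000)
A = 146 (A = 70 + 76 = 146)
(-113 + 1*(J + Y(-3, 5)))*A = (-113 + 1*(13/10 + (-½ + 5)))*146 = (-113 + 1*(13/10 + 9/2))*146 = (-113 + 1*(29/5))*146 = (-113 + 29/5)*146 = -536/5*146 = -78256/5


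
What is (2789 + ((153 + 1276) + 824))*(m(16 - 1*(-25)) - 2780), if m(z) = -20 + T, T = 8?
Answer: -14077264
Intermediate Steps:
m(z) = -12 (m(z) = -20 + 8 = -12)
(2789 + ((153 + 1276) + 824))*(m(16 - 1*(-25)) - 2780) = (2789 + ((153 + 1276) + 824))*(-12 - 2780) = (2789 + (1429 + 824))*(-2792) = (2789 + 2253)*(-2792) = 5042*(-2792) = -14077264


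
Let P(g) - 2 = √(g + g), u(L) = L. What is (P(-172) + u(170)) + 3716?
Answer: 3888 + 2*I*√86 ≈ 3888.0 + 18.547*I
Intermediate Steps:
P(g) = 2 + √2*√g (P(g) = 2 + √(g + g) = 2 + √(2*g) = 2 + √2*√g)
(P(-172) + u(170)) + 3716 = ((2 + √2*√(-172)) + 170) + 3716 = ((2 + √2*(2*I*√43)) + 170) + 3716 = ((2 + 2*I*√86) + 170) + 3716 = (172 + 2*I*√86) + 3716 = 3888 + 2*I*√86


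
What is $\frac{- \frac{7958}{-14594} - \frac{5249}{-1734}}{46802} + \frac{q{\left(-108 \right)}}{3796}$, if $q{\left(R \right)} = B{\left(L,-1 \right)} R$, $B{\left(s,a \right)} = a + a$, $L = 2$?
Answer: $\frac{32020919329895}{561984146163804} \approx 0.056978$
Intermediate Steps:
$B{\left(s,a \right)} = 2 a$
$q{\left(R \right)} = - 2 R$ ($q{\left(R \right)} = 2 \left(-1\right) R = - 2 R$)
$\frac{- \frac{7958}{-14594} - \frac{5249}{-1734}}{46802} + \frac{q{\left(-108 \right)}}{3796} = \frac{- \frac{7958}{-14594} - \frac{5249}{-1734}}{46802} + \frac{\left(-2\right) \left(-108\right)}{3796} = \left(\left(-7958\right) \left(- \frac{1}{14594}\right) - - \frac{5249}{1734}\right) \frac{1}{46802} + 216 \cdot \frac{1}{3796} = \left(\frac{3979}{7297} + \frac{5249}{1734}\right) \frac{1}{46802} + \frac{54}{949} = \frac{45201539}{12652998} \cdot \frac{1}{46802} + \frac{54}{949} = \frac{45201539}{592185612396} + \frac{54}{949} = \frac{32020919329895}{561984146163804}$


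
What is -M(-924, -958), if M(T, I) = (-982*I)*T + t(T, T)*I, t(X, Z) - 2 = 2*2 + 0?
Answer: 869264292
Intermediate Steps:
t(X, Z) = 6 (t(X, Z) = 2 + (2*2 + 0) = 2 + (4 + 0) = 2 + 4 = 6)
M(T, I) = 6*I - 982*I*T (M(T, I) = (-982*I)*T + 6*I = -982*I*T + 6*I = 6*I - 982*I*T)
-M(-924, -958) = -2*(-958)*(3 - 491*(-924)) = -2*(-958)*(3 + 453684) = -2*(-958)*453687 = -1*(-869264292) = 869264292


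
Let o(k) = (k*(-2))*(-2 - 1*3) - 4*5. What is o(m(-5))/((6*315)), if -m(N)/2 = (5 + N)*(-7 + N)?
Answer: -2/189 ≈ -0.010582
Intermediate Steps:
m(N) = -2*(-7 + N)*(5 + N) (m(N) = -2*(5 + N)*(-7 + N) = -2*(-7 + N)*(5 + N))
o(k) = -20 + 10*k (o(k) = (-2*k)*(-2 - 3) - 20 = -2*k*(-5) - 20 = 10*k - 20 = -20 + 10*k)
o(m(-5))/((6*315)) = (-20 + 10*(70 - 2*(-5)² + 4*(-5)))/((6*315)) = (-20 + 10*(70 - 2*25 - 20))/1890 = (-20 + 10*(70 - 50 - 20))*(1/1890) = (-20 + 10*0)*(1/1890) = (-20 + 0)*(1/1890) = -20*1/1890 = -2/189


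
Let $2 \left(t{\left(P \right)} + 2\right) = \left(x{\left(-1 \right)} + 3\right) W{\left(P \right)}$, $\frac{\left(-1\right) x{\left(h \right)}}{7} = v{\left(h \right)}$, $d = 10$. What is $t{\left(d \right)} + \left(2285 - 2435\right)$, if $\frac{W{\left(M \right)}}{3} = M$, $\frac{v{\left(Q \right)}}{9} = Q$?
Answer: $838$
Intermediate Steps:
$v{\left(Q \right)} = 9 Q$
$W{\left(M \right)} = 3 M$
$x{\left(h \right)} = - 63 h$ ($x{\left(h \right)} = - 7 \cdot 9 h = - 63 h$)
$t{\left(P \right)} = -2 + 99 P$ ($t{\left(P \right)} = -2 + \frac{\left(\left(-63\right) \left(-1\right) + 3\right) 3 P}{2} = -2 + \frac{\left(63 + 3\right) 3 P}{2} = -2 + \frac{66 \cdot 3 P}{2} = -2 + \frac{198 P}{2} = -2 + 99 P$)
$t{\left(d \right)} + \left(2285 - 2435\right) = \left(-2 + 99 \cdot 10\right) + \left(2285 - 2435\right) = \left(-2 + 990\right) + \left(2285 - 2435\right) = 988 - 150 = 838$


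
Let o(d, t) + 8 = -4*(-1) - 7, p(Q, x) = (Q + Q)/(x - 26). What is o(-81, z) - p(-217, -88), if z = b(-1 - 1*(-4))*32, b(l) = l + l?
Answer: -844/57 ≈ -14.807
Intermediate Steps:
p(Q, x) = 2*Q/(-26 + x) (p(Q, x) = (2*Q)/(-26 + x) = 2*Q/(-26 + x))
b(l) = 2*l
z = 192 (z = (2*(-1 - 1*(-4)))*32 = (2*(-1 + 4))*32 = (2*3)*32 = 6*32 = 192)
o(d, t) = -11 (o(d, t) = -8 + (-4*(-1) - 7) = -8 + (4 - 7) = -8 - 3 = -11)
o(-81, z) - p(-217, -88) = -11 - 2*(-217)/(-26 - 88) = -11 - 2*(-217)/(-114) = -11 - 2*(-217)*(-1)/114 = -11 - 1*217/57 = -11 - 217/57 = -844/57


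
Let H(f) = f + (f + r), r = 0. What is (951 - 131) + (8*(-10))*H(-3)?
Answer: 1300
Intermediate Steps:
H(f) = 2*f (H(f) = f + (f + 0) = f + f = 2*f)
(951 - 131) + (8*(-10))*H(-3) = (951 - 131) + (8*(-10))*(2*(-3)) = 820 - 80*(-6) = 820 + 480 = 1300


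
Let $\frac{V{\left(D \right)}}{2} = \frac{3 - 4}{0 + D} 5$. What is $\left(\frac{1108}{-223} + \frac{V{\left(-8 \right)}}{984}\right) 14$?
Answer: $- \frac{30519811}{438864} \approx -69.543$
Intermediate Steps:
$V{\left(D \right)} = - \frac{10}{D}$ ($V{\left(D \right)} = 2 \frac{3 - 4}{0 + D} 5 = 2 - \frac{1}{D} 5 = 2 \left(- \frac{5}{D}\right) = - \frac{10}{D}$)
$\left(\frac{1108}{-223} + \frac{V{\left(-8 \right)}}{984}\right) 14 = \left(\frac{1108}{-223} + \frac{\left(-10\right) \frac{1}{-8}}{984}\right) 14 = \left(1108 \left(- \frac{1}{223}\right) + \left(-10\right) \left(- \frac{1}{8}\right) \frac{1}{984}\right) 14 = \left(- \frac{1108}{223} + \frac{5}{4} \cdot \frac{1}{984}\right) 14 = \left(- \frac{1108}{223} + \frac{5}{3936}\right) 14 = \left(- \frac{4359973}{877728}\right) 14 = - \frac{30519811}{438864}$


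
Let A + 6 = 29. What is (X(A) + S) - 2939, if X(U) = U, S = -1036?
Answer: -3952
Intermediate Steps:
A = 23 (A = -6 + 29 = 23)
(X(A) + S) - 2939 = (23 - 1036) - 2939 = -1013 - 2939 = -3952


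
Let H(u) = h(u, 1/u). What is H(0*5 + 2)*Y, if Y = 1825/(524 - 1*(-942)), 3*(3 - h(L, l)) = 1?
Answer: 7300/2199 ≈ 3.3197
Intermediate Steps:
h(L, l) = 8/3 (h(L, l) = 3 - ⅓*1 = 3 - ⅓ = 8/3)
Y = 1825/1466 (Y = 1825/(524 + 942) = 1825/1466 ≈ 1.2449)
H(u) = 8/3
H(0*5 + 2)*Y = (8/3)*(1825/1466) = 7300/2199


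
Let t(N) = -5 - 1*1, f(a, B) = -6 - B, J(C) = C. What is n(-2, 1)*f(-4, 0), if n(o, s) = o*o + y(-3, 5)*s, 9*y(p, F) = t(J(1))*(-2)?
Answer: -32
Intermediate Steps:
t(N) = -6 (t(N) = -5 - 1 = -6)
y(p, F) = 4/3 (y(p, F) = (-6*(-2))/9 = (1/9)*12 = 4/3)
n(o, s) = o**2 + 4*s/3 (n(o, s) = o*o + 4*s/3 = o**2 + 4*s/3)
n(-2, 1)*f(-4, 0) = ((-2)**2 + (4/3)*1)*(-6 - 1*0) = (4 + 4/3)*(-6 + 0) = (16/3)*(-6) = -32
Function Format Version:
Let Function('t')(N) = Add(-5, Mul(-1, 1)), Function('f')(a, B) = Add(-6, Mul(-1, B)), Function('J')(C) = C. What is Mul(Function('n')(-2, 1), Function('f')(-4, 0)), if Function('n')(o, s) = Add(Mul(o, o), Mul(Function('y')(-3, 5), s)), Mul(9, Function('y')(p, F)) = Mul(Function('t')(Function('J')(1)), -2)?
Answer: -32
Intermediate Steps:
Function('t')(N) = -6 (Function('t')(N) = Add(-5, -1) = -6)
Function('y')(p, F) = Rational(4, 3) (Function('y')(p, F) = Mul(Rational(1, 9), Mul(-6, -2)) = Mul(Rational(1, 9), 12) = Rational(4, 3))
Function('n')(o, s) = Add(Pow(o, 2), Mul(Rational(4, 3), s)) (Function('n')(o, s) = Add(Mul(o, o), Mul(Rational(4, 3), s)) = Add(Pow(o, 2), Mul(Rational(4, 3), s)))
Mul(Function('n')(-2, 1), Function('f')(-4, 0)) = Mul(Add(Pow(-2, 2), Mul(Rational(4, 3), 1)), Add(-6, Mul(-1, 0))) = Mul(Add(4, Rational(4, 3)), Add(-6, 0)) = Mul(Rational(16, 3), -6) = -32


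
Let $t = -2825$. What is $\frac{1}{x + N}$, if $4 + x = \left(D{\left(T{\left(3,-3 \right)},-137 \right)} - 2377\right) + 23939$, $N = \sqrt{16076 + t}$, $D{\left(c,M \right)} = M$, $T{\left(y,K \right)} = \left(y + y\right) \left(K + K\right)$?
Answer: $\frac{21421}{458845990} - \frac{\sqrt{13251}}{458845990} \approx 4.6434 \cdot 10^{-5}$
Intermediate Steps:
$T{\left(y,K \right)} = 4 K y$ ($T{\left(y,K \right)} = 2 y 2 K = 4 K y$)
$N = \sqrt{13251}$ ($N = \sqrt{16076 - 2825} = \sqrt{13251} \approx 115.11$)
$x = 21421$ ($x = -4 + \left(\left(-137 - 2377\right) + 23939\right) = -4 + \left(-2514 + 23939\right) = -4 + 21425 = 21421$)
$\frac{1}{x + N} = \frac{1}{21421 + \sqrt{13251}}$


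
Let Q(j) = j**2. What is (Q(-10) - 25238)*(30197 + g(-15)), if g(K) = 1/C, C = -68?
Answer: -25809121755/34 ≈ -7.5909e+8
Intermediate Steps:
g(K) = -1/68 (g(K) = 1/(-68) = -1/68)
(Q(-10) - 25238)*(30197 + g(-15)) = ((-10)**2 - 25238)*(30197 - 1/68) = (100 - 25238)*(2053395/68) = -25138*2053395/68 = -25809121755/34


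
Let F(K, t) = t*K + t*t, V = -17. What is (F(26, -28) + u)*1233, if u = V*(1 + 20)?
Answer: -371133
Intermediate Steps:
F(K, t) = t² + K*t (F(K, t) = K*t + t² = t² + K*t)
u = -357 (u = -17*(1 + 20) = -17*21 = -357)
(F(26, -28) + u)*1233 = (-28*(26 - 28) - 357)*1233 = (-28*(-2) - 357)*1233 = (56 - 357)*1233 = -301*1233 = -371133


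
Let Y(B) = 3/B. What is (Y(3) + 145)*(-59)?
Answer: -8614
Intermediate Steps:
(Y(3) + 145)*(-59) = (3/3 + 145)*(-59) = (3*(1/3) + 145)*(-59) = (1 + 145)*(-59) = 146*(-59) = -8614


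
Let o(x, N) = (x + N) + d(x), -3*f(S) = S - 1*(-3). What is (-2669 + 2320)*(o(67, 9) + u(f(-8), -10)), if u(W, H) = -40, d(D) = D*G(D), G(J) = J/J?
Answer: -35947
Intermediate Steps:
G(J) = 1
f(S) = -1 - S/3 (f(S) = -(S - 1*(-3))/3 = -(S + 3)/3 = -(3 + S)/3 = -1 - S/3)
d(D) = D (d(D) = D*1 = D)
o(x, N) = N + 2*x (o(x, N) = (x + N) + x = (N + x) + x = N + 2*x)
(-2669 + 2320)*(o(67, 9) + u(f(-8), -10)) = (-2669 + 2320)*((9 + 2*67) - 40) = -349*((9 + 134) - 40) = -349*(143 - 40) = -349*103 = -35947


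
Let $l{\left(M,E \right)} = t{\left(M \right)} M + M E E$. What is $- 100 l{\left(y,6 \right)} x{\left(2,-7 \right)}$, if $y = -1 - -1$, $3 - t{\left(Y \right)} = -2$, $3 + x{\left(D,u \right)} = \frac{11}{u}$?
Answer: $0$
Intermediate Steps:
$x{\left(D,u \right)} = -3 + \frac{11}{u}$
$t{\left(Y \right)} = 5$ ($t{\left(Y \right)} = 3 - -2 = 3 + 2 = 5$)
$y = 0$ ($y = -1 + 1 = 0$)
$l{\left(M,E \right)} = 5 M + M E^{2}$ ($l{\left(M,E \right)} = 5 M + M E E = 5 M + E M E = 5 M + M E^{2}$)
$- 100 l{\left(y,6 \right)} x{\left(2,-7 \right)} = - 100 \cdot 0 \left(5 + 6^{2}\right) \left(-3 + \frac{11}{-7}\right) = - 100 \cdot 0 \left(5 + 36\right) \left(-3 + 11 \left(- \frac{1}{7}\right)\right) = - 100 \cdot 0 \cdot 41 \left(-3 - \frac{11}{7}\right) = \left(-100\right) 0 \left(- \frac{32}{7}\right) = 0 \left(- \frac{32}{7}\right) = 0$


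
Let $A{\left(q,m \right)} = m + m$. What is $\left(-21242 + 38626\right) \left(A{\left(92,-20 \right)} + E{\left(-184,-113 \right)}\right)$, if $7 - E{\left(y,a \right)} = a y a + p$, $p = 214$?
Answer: $40839344616$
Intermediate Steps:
$A{\left(q,m \right)} = 2 m$
$E{\left(y,a \right)} = -207 - y a^{2}$ ($E{\left(y,a \right)} = 7 - \left(a y a + 214\right) = 7 - \left(y a^{2} + 214\right) = 7 - \left(214 + y a^{2}\right) = -207 - y a^{2}$)
$\left(-21242 + 38626\right) \left(A{\left(92,-20 \right)} + E{\left(-184,-113 \right)}\right) = \left(-21242 + 38626\right) \left(2 \left(-20\right) - \left(207 - 184 \left(-113\right)^{2}\right)\right) = 17384 \left(-40 - \left(207 - 2349496\right)\right) = 17384 \left(-40 + \left(-207 + 2349496\right)\right) = 17384 \left(-40 + 2349289\right) = 17384 \cdot 2349249 = 40839344616$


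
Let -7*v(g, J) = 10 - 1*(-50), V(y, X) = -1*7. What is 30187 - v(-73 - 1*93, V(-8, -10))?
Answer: 211369/7 ≈ 30196.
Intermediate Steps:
V(y, X) = -7
v(g, J) = -60/7 (v(g, J) = -(10 - 1*(-50))/7 = -(10 + 50)/7 = -⅐*60 = -60/7)
30187 - v(-73 - 1*93, V(-8, -10)) = 30187 - 1*(-60/7) = 30187 + 60/7 = 211369/7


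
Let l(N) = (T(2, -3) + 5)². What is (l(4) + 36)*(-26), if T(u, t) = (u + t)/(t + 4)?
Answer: -1352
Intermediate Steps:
T(u, t) = (t + u)/(4 + t)
l(N) = 16 (l(N) = ((-3 + 2)/(4 - 3) + 5)² = (-1/1 + 5)² = (1*(-1) + 5)² = (-1 + 5)² = 4² = 16)
(l(4) + 36)*(-26) = (16 + 36)*(-26) = 52*(-26) = -1352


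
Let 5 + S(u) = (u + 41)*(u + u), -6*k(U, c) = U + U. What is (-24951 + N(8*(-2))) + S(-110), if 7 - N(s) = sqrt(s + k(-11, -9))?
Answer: -9769 - I*sqrt(111)/3 ≈ -9769.0 - 3.5119*I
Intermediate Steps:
k(U, c) = -U/3 (k(U, c) = -(U + U)/6 = -U/3)
S(u) = -5 + 2*u*(41 + u) (S(u) = -5 + (u + 41)*(u + u) = -5 + (41 + u)*(2*u) = -5 + 2*u*(41 + u))
N(s) = 7 - sqrt(11/3 + s) (N(s) = 7 - sqrt(s - 1/3*(-11)) = 7 - sqrt(s + 11/3) = 7 - sqrt(11/3 + s))
(-24951 + N(8*(-2))) + S(-110) = (-24951 + (7 - sqrt(33 + 9*(8*(-2)))/3)) + (-5 + 2*(-110)**2 + 82*(-110)) = (-24951 + (7 - sqrt(33 + 9*(-16))/3)) + (-5 + 2*12100 - 9020) = (-24951 + (7 - sqrt(33 - 144)/3)) + (-5 + 24200 - 9020) = (-24951 + (7 - I*sqrt(111)/3)) + 15175 = (-24944 - I*sqrt(111)/3) + 15175 = -9769 - I*sqrt(111)/3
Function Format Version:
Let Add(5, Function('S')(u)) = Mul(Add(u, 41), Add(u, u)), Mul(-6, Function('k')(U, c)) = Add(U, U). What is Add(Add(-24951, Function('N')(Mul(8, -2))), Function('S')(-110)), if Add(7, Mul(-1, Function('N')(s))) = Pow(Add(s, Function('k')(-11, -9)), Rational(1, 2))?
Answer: Add(-9769, Mul(Rational(-1, 3), I, Pow(111, Rational(1, 2)))) ≈ Add(-9769.0, Mul(-3.5119, I))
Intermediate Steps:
Function('k')(U, c) = Mul(Rational(-1, 3), U) (Function('k')(U, c) = Mul(Rational(-1, 6), Add(U, U)) = Mul(Rational(-1, 6), Mul(2, U)) = Mul(Rational(-1, 3), U))
Function('S')(u) = Add(-5, Mul(2, u, Add(41, u))) (Function('S')(u) = Add(-5, Mul(Add(u, 41), Add(u, u))) = Add(-5, Mul(Add(41, u), Mul(2, u))) = Add(-5, Mul(2, u, Add(41, u))))
Function('N')(s) = Add(7, Mul(-1, Pow(Add(Rational(11, 3), s), Rational(1, 2)))) (Function('N')(s) = Add(7, Mul(-1, Pow(Add(s, Mul(Rational(-1, 3), -11)), Rational(1, 2)))) = Add(7, Mul(-1, Pow(Add(s, Rational(11, 3)), Rational(1, 2)))) = Add(7, Mul(-1, Pow(Add(Rational(11, 3), s), Rational(1, 2)))))
Add(Add(-24951, Function('N')(Mul(8, -2))), Function('S')(-110)) = Add(Add(-24951, Add(7, Mul(Rational(-1, 3), Pow(Add(33, Mul(9, Mul(8, -2))), Rational(1, 2))))), Add(-5, Mul(2, Pow(-110, 2)), Mul(82, -110))) = Add(Add(-24951, Add(7, Mul(Rational(-1, 3), Pow(Add(33, Mul(9, -16)), Rational(1, 2))))), Add(-5, Mul(2, 12100), -9020)) = Add(Add(-24951, Add(7, Mul(Rational(-1, 3), Pow(Add(33, -144), Rational(1, 2))))), Add(-5, 24200, -9020)) = Add(Add(-24951, Add(7, Mul(Rational(-1, 3), Pow(-111, Rational(1, 2))))), 15175) = Add(Add(-24951, Add(7, Mul(Rational(-1, 3), Mul(I, Pow(111, Rational(1, 2)))))), 15175) = Add(Add(-24951, Add(7, Mul(Rational(-1, 3), I, Pow(111, Rational(1, 2))))), 15175) = Add(Add(-24944, Mul(Rational(-1, 3), I, Pow(111, Rational(1, 2)))), 15175) = Add(-9769, Mul(Rational(-1, 3), I, Pow(111, Rational(1, 2))))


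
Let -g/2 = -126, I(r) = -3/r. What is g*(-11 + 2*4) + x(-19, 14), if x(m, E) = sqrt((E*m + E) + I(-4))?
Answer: -756 + I*sqrt(1005)/2 ≈ -756.0 + 15.851*I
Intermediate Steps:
g = 252 (g = -2*(-126) = 252)
x(m, E) = sqrt(3/4 + E + E*m) (x(m, E) = sqrt((E*m + E) - 3/(-4)) = sqrt((E + E*m) - 3*(-1/4)) = sqrt((E + E*m) + 3/4) = sqrt(3/4 + E + E*m))
g*(-11 + 2*4) + x(-19, 14) = 252*(-11 + 2*4) + sqrt(3 + 4*14 + 4*14*(-19))/2 = 252*(-11 + 8) + sqrt(3 + 56 - 1064)/2 = 252*(-3) + sqrt(-1005)/2 = -756 + (I*sqrt(1005))/2 = -756 + I*sqrt(1005)/2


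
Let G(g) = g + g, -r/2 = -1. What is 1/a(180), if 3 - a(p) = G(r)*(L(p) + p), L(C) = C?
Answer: -1/1437 ≈ -0.00069589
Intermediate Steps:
r = 2 (r = -2*(-1) = 2)
G(g) = 2*g
a(p) = 3 - 8*p (a(p) = 3 - 2*2*(p + p) = 3 - 4*2*p = 3 - 8*p)
1/a(180) = 1/(3 - 8*180) = 1/(3 - 1440) = 1/(-1437) = -1/1437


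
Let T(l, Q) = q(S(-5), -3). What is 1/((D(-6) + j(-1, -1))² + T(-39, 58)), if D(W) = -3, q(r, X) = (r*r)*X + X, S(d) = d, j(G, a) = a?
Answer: -1/62 ≈ -0.016129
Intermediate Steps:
q(r, X) = X + X*r² (q(r, X) = r²*X + X = X*r² + X = X + X*r²)
T(l, Q) = -78 (T(l, Q) = -3*(1 + (-5)²) = -3*(1 + 25) = -3*26 = -78)
1/((D(-6) + j(-1, -1))² + T(-39, 58)) = 1/((-3 - 1)² - 78) = 1/((-4)² - 78) = 1/(16 - 78) = 1/(-62) = -1/62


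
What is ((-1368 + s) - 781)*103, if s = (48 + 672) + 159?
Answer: -130810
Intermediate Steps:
s = 879 (s = 720 + 159 = 879)
((-1368 + s) - 781)*103 = ((-1368 + 879) - 781)*103 = (-489 - 781)*103 = -1270*103 = -130810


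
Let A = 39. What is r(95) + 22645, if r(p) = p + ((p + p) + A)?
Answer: 22969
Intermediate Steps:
r(p) = 39 + 3*p (r(p) = p + ((p + p) + 39) = p + (2*p + 39) = p + (39 + 2*p) = 39 + 3*p)
r(95) + 22645 = (39 + 3*95) + 22645 = (39 + 285) + 22645 = 324 + 22645 = 22969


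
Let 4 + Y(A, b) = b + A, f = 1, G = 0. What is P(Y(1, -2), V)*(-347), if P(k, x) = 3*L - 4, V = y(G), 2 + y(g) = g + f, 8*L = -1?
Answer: 12145/8 ≈ 1518.1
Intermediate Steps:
L = -⅛ (L = (⅛)*(-1) = -⅛ ≈ -0.12500)
y(g) = -1 + g (y(g) = -2 + (g + 1) = -2 + (1 + g) = -1 + g)
V = -1 (V = -1 + 0 = -1)
Y(A, b) = -4 + A + b (Y(A, b) = -4 + (b + A) = -4 + (A + b) = -4 + A + b)
P(k, x) = -35/8 (P(k, x) = 3*(-⅛) - 4 = -3/8 - 4 = -35/8)
P(Y(1, -2), V)*(-347) = -35/8*(-347) = 12145/8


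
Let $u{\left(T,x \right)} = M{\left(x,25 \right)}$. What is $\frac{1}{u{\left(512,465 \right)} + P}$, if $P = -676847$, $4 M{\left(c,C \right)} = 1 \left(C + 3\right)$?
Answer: $- \frac{1}{676840} \approx -1.4775 \cdot 10^{-6}$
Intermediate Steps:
$M{\left(c,C \right)} = \frac{3}{4} + \frac{C}{4}$ ($M{\left(c,C \right)} = \frac{1 \left(C + 3\right)}{4} = \frac{1 \left(3 + C\right)}{4} = \frac{3 + C}{4} = \frac{3}{4} + \frac{C}{4}$)
$u{\left(T,x \right)} = 7$ ($u{\left(T,x \right)} = \frac{3}{4} + \frac{1}{4} \cdot 25 = \frac{3}{4} + \frac{25}{4} = 7$)
$\frac{1}{u{\left(512,465 \right)} + P} = \frac{1}{7 - 676847} = \frac{1}{-676840} = - \frac{1}{676840}$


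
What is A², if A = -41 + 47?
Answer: 36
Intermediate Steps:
A = 6
A² = 6² = 36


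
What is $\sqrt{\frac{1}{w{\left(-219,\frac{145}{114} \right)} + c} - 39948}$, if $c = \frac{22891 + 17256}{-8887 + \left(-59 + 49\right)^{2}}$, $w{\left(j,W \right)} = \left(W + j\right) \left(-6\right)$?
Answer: $\frac{3 i \sqrt{209666568419967011754}}{217339334} \approx 199.87 i$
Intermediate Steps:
$w{\left(j,W \right)} = - 6 W - 6 j$
$c = - \frac{40147}{8787}$ ($c = \frac{40147}{-8887 + \left(-10\right)^{2}} = \frac{40147}{-8887 + 100} = \frac{40147}{-8787} = 40147 \left(- \frac{1}{8787}\right) = - \frac{40147}{8787} \approx -4.5689$)
$\sqrt{\frac{1}{w{\left(-219,\frac{145}{114} \right)} + c} - 39948} = \sqrt{\frac{1}{\left(- 6 \cdot \frac{145}{114} - -1314\right) - \frac{40147}{8787}} - 39948} = \sqrt{\frac{1}{\left(- 6 \cdot 145 \cdot \frac{1}{114} + 1314\right) - \frac{40147}{8787}} - 39948} = \sqrt{\frac{1}{\left(\left(-6\right) \frac{145}{114} + 1314\right) - \frac{40147}{8787}} - 39948} = \sqrt{\frac{1}{\left(- \frac{145}{19} + 1314\right) - \frac{40147}{8787}} - 39948} = \sqrt{\frac{1}{\frac{24821}{19} - \frac{40147}{8787}} - 39948} = \sqrt{\frac{1}{\frac{217339334}{166953}} - 39948} = \sqrt{\frac{166953}{217339334} - 39948} = \sqrt{- \frac{8682271547679}{217339334}} = \frac{3 i \sqrt{209666568419967011754}}{217339334}$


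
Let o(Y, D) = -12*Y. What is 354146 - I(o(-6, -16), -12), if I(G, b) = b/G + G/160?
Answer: 21248743/60 ≈ 3.5415e+5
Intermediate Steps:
I(G, b) = G/160 + b/G (I(G, b) = b/G + G*(1/160) = b/G + G/160 = G/160 + b/G)
354146 - I(o(-6, -16), -12) = 354146 - ((-12*(-6))/160 - 12/((-12*(-6)))) = 354146 - ((1/160)*72 - 12/72) = 354146 - (9/20 - 12*1/72) = 354146 - (9/20 - ⅙) = 354146 - 1*17/60 = 354146 - 17/60 = 21248743/60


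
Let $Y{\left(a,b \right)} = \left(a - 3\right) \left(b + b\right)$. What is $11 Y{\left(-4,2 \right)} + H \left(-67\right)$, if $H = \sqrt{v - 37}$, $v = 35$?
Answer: $-308 - 67 i \sqrt{2} \approx -308.0 - 94.752 i$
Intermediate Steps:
$Y{\left(a,b \right)} = 2 b \left(-3 + a\right)$ ($Y{\left(a,b \right)} = \left(-3 + a\right) 2 b = 2 b \left(-3 + a\right)$)
$H = i \sqrt{2}$ ($H = \sqrt{35 - 37} = \sqrt{-2} = i \sqrt{2} \approx 1.4142 i$)
$11 Y{\left(-4,2 \right)} + H \left(-67\right) = 11 \cdot 2 \cdot 2 \left(-3 - 4\right) + i \sqrt{2} \left(-67\right) = 11 \cdot 2 \cdot 2 \left(-7\right) - 67 i \sqrt{2} = 11 \left(-28\right) - 67 i \sqrt{2} = -308 - 67 i \sqrt{2}$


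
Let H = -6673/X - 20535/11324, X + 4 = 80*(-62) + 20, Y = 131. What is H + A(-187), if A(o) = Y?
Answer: 1827046787/13996464 ≈ 130.54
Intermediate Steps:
A(o) = 131
X = -4944 (X = -4 + (80*(-62) + 20) = -4 + (-4960 + 20) = -4 - 4940 = -4944)
H = -6489997/13996464 (H = -6673/(-4944) - 20535/11324 = -6673*(-1/4944) - 20535*1/11324 = 6673/4944 - 20535/11324 = -6489997/13996464 ≈ -0.46369)
H + A(-187) = -6489997/13996464 + 131 = 1827046787/13996464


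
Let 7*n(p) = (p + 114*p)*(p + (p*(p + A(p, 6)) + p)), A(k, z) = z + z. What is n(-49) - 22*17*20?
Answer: -1388055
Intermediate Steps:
A(k, z) = 2*z
n(p) = 115*p*(2*p + p*(12 + p))/7 (n(p) = ((p + 114*p)*(p + (p*(p + 2*6) + p)))/7 = ((115*p)*(p + (p*(p + 12) + p)))/7 = ((115*p)*(p + (p*(12 + p) + p)))/7 = ((115*p)*(p + (p + p*(12 + p))))/7 = ((115*p)*(2*p + p*(12 + p)))/7 = (115*p*(2*p + p*(12 + p)))/7 = 115*p*(2*p + p*(12 + p))/7)
n(-49) - 22*17*20 = (115/7)*(-49)²*(14 - 49) - 22*17*20 = (115/7)*2401*(-35) - 374*20 = -1380575 - 7480 = -1388055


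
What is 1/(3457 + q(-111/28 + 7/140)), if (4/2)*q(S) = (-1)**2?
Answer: 2/6915 ≈ 0.00028923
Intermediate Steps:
q(S) = 1/2 (q(S) = (1/2)*(-1)**2 = (1/2)*1 = 1/2)
1/(3457 + q(-111/28 + 7/140)) = 1/(3457 + 1/2) = 1/(6915/2) = 2/6915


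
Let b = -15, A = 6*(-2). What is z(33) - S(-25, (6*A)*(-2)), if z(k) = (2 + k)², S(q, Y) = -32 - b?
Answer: 1242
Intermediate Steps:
A = -12
S(q, Y) = -17 (S(q, Y) = -32 - 1*(-15) = -32 + 15 = -17)
z(33) - S(-25, (6*A)*(-2)) = (2 + 33)² - 1*(-17) = 35² + 17 = 1225 + 17 = 1242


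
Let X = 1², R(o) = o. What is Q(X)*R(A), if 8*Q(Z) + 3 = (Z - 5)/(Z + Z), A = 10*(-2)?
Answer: 25/2 ≈ 12.500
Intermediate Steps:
A = -20
X = 1
Q(Z) = -3/8 + (-5 + Z)/(16*Z) (Q(Z) = -3/8 + ((Z - 5)/(Z + Z))/8 = -3/8 + ((-5 + Z)/((2*Z)))/8 = -3/8 + ((-5 + Z)*(1/(2*Z)))/8 = -3/8 + ((-5 + Z)/(2*Z))/8 = -3/8 + (-5 + Z)/(16*Z))
Q(X)*R(A) = ((5/16)*(-1 - 1*1)/1)*(-20) = ((5/16)*1*(-1 - 1))*(-20) = ((5/16)*1*(-2))*(-20) = -5/8*(-20) = 25/2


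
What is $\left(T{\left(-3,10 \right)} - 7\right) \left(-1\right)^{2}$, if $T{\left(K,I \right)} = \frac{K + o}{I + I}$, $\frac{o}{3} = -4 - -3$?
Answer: $- \frac{73}{10} \approx -7.3$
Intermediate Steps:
$o = -3$ ($o = 3 \left(-4 - -3\right) = 3 \left(-4 + 3\right) = 3 \left(-1\right) = -3$)
$T{\left(K,I \right)} = \frac{-3 + K}{2 I}$ ($T{\left(K,I \right)} = \frac{K - 3}{I + I} = \frac{-3 + K}{2 I}$)
$\left(T{\left(-3,10 \right)} - 7\right) \left(-1\right)^{2} = \left(\frac{-3 - 3}{2 \cdot 10} - 7\right) \left(-1\right)^{2} = \left(\frac{1}{2} \cdot \frac{1}{10} \left(-6\right) - 7\right) 1 = \left(- \frac{3}{10} - 7\right) 1 = \left(- \frac{73}{10}\right) 1 = - \frac{73}{10}$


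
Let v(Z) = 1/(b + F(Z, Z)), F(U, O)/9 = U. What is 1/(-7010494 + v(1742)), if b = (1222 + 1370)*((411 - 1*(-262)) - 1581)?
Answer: -2337858/16389539481853 ≈ -1.4264e-7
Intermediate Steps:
F(U, O) = 9*U
b = -2353536 (b = 2592*((411 + 262) - 1581) = 2592*(673 - 1581) = 2592*(-908) = -2353536)
v(Z) = 1/(-2353536 + 9*Z)
1/(-7010494 + v(1742)) = 1/(-7010494 + 1/(9*(-261504 + 1742))) = 1/(-7010494 + (⅑)/(-259762)) = 1/(-7010494 + (⅑)*(-1/259762)) = 1/(-7010494 - 1/2337858) = 1/(-16389539481853/2337858) = -2337858/16389539481853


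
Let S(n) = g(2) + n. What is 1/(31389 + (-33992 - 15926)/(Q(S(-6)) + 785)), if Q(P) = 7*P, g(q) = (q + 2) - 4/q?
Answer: 757/23711555 ≈ 3.1925e-5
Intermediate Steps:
g(q) = 2 + q - 4/q (g(q) = (2 + q) - 4/q = 2 + q - 4/q)
S(n) = 2 + n (S(n) = (2 + 2 - 4/2) + n = (2 + 2 - 4*1/2) + n = (2 + 2 - 2) + n = 2 + n)
1/(31389 + (-33992 - 15926)/(Q(S(-6)) + 785)) = 1/(31389 + (-33992 - 15926)/(7*(2 - 6) + 785)) = 1/(31389 - 49918/(7*(-4) + 785)) = 1/(31389 - 49918/(-28 + 785)) = 1/(31389 - 49918/757) = 1/(23711555/757) = 757/23711555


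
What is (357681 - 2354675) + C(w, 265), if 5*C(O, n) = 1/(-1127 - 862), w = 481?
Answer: -19860105331/9945 ≈ -1.9970e+6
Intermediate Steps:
C(O, n) = -1/9945 (C(O, n) = 1/(5*(-1127 - 862)) = (1/5)/(-1989) = (1/5)*(-1/1989) = -1/9945)
(357681 - 2354675) + C(w, 265) = (357681 - 2354675) - 1/9945 = -1996994 - 1/9945 = -19860105331/9945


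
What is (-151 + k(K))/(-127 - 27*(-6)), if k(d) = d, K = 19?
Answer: -132/35 ≈ -3.7714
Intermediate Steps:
(-151 + k(K))/(-127 - 27*(-6)) = (-151 + 19)/(-127 - 27*(-6)) = -132/(-127 + 162) = -132/35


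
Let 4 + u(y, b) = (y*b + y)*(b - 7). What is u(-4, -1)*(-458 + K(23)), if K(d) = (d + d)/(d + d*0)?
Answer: 1824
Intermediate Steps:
K(d) = 2 (K(d) = (2*d)/(d + 0) = (2*d)/d = 2)
u(y, b) = -4 + (-7 + b)*(y + b*y) (u(y, b) = -4 + (y*b + y)*(b - 7) = -4 + (b*y + y)*(-7 + b) = -4 + (y + b*y)*(-7 + b) = -4 + (-7 + b)*(y + b*y))
u(-4, -1)*(-458 + K(23)) = (-4 - 7*(-4) - 4*(-1)**2 - 6*(-1)*(-4))*(-458 + 2) = (-4 + 28 - 4*1 - 24)*(-456) = (-4 + 28 - 4 - 24)*(-456) = -4*(-456) = 1824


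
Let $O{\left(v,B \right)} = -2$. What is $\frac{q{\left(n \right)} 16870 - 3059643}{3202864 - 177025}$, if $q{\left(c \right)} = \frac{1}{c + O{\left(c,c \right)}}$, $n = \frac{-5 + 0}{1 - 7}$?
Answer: $- \frac{1024701}{1008613} \approx -1.016$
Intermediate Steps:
$n = \frac{5}{6}$ ($n = - \frac{5}{-6} = \left(-5\right) \left(- \frac{1}{6}\right) = \frac{5}{6} \approx 0.83333$)
$q{\left(c \right)} = \frac{1}{-2 + c}$ ($q{\left(c \right)} = \frac{1}{c - 2} = \frac{1}{-2 + c}$)
$\frac{q{\left(n \right)} 16870 - 3059643}{3202864 - 177025} = \frac{\frac{1}{-2 + \frac{5}{6}} \cdot 16870 - 3059643}{3202864 - 177025} = \frac{\frac{1}{- \frac{7}{6}} \cdot 16870 - 3059643}{3025839} = \left(\left(- \frac{6}{7}\right) 16870 - 3059643\right) \frac{1}{3025839} = \left(-14460 - 3059643\right) \frac{1}{3025839} = \left(-3074103\right) \frac{1}{3025839} = - \frac{1024701}{1008613}$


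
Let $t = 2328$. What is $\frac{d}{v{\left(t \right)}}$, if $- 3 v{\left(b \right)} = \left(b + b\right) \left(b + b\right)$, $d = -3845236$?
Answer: $\frac{961309}{1806528} \approx 0.53213$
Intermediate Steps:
$v{\left(b \right)} = - \frac{4 b^{2}}{3}$ ($v{\left(b \right)} = - \frac{\left(b + b\right) \left(b + b\right)}{3} = - \frac{2 b 2 b}{3} = - \frac{4 b^{2}}{3}$)
$\frac{d}{v{\left(t \right)}} = - \frac{3845236}{\left(- \frac{4}{3}\right) 2328^{2}} = - \frac{3845236}{\left(- \frac{4}{3}\right) 5419584} = - \frac{3845236}{-7226112} = \left(-3845236\right) \left(- \frac{1}{7226112}\right) = \frac{961309}{1806528}$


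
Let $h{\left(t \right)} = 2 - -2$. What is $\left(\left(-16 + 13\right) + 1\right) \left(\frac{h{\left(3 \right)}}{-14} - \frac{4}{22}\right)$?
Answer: $\frac{72}{77} \approx 0.93507$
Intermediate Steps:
$h{\left(t \right)} = 4$ ($h{\left(t \right)} = 2 + 2 = 4$)
$\left(\left(-16 + 13\right) + 1\right) \left(\frac{h{\left(3 \right)}}{-14} - \frac{4}{22}\right) = \left(\left(-16 + 13\right) + 1\right) \left(\frac{4}{-14} - \frac{4}{22}\right) = \left(-3 + 1\right) \left(4 \left(- \frac{1}{14}\right) - \frac{2}{11}\right) = - 2 \left(- \frac{2}{7} - \frac{2}{11}\right) = \left(-2\right) \left(- \frac{36}{77}\right) = \frac{72}{77}$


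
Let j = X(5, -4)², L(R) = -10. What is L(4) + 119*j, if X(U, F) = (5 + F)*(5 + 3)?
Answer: 7606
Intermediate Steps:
X(U, F) = 40 + 8*F (X(U, F) = (5 + F)*8 = 40 + 8*F)
j = 64 (j = (40 + 8*(-4))² = (40 - 32)² = 8² = 64)
L(4) + 119*j = -10 + 119*64 = -10 + 7616 = 7606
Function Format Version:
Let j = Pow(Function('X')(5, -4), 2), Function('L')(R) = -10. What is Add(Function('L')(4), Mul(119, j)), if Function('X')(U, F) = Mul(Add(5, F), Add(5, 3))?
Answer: 7606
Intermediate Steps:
Function('X')(U, F) = Add(40, Mul(8, F)) (Function('X')(U, F) = Mul(Add(5, F), 8) = Add(40, Mul(8, F)))
j = 64 (j = Pow(Add(40, Mul(8, -4)), 2) = Pow(Add(40, -32), 2) = Pow(8, 2) = 64)
Add(Function('L')(4), Mul(119, j)) = Add(-10, Mul(119, 64)) = Add(-10, 7616) = 7606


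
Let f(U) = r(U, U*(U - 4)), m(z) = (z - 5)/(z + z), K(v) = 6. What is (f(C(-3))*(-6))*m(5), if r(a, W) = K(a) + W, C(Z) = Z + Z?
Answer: 0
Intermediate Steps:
C(Z) = 2*Z
r(a, W) = 6 + W
m(z) = (-5 + z)/(2*z) (m(z) = (-5 + z)/((2*z)) = (-5 + z)*(1/(2*z)) = (-5 + z)/(2*z))
f(U) = 6 + U*(-4 + U) (f(U) = 6 + U*(U - 4) = 6 + U*(-4 + U))
(f(C(-3))*(-6))*m(5) = ((6 + (2*(-3))*(-4 + 2*(-3)))*(-6))*((½)*(-5 + 5)/5) = ((6 - 6*(-4 - 6))*(-6))*((½)*(⅕)*0) = ((6 - 6*(-10))*(-6))*0 = ((6 + 60)*(-6))*0 = (66*(-6))*0 = -396*0 = 0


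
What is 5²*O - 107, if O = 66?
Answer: 1543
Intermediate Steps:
5²*O - 107 = 5²*66 - 107 = 25*66 - 107 = 1650 - 107 = 1543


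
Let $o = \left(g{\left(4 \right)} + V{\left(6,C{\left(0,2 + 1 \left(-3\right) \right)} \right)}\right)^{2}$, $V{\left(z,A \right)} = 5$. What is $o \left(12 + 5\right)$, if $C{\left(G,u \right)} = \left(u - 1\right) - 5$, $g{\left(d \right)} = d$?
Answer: $1377$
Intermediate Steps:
$C{\left(G,u \right)} = -6 + u$ ($C{\left(G,u \right)} = \left(-1 + u\right) - 5 = -6 + u$)
$o = 81$ ($o = \left(4 + 5\right)^{2} = 9^{2} = 81$)
$o \left(12 + 5\right) = 81 \left(12 + 5\right) = 81 \cdot 17 = 1377$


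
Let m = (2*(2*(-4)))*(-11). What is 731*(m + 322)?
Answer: 364038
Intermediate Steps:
m = 176 (m = (2*(-8))*(-11) = -16*(-11) = 176)
731*(m + 322) = 731*(176 + 322) = 731*498 = 364038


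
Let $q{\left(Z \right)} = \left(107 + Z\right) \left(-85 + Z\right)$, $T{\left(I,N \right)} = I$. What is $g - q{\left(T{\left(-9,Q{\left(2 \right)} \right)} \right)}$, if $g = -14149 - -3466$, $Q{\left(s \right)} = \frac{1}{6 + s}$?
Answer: $-1471$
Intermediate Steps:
$q{\left(Z \right)} = \left(-85 + Z\right) \left(107 + Z\right)$
$g = -10683$ ($g = -14149 + 3466 = -10683$)
$g - q{\left(T{\left(-9,Q{\left(2 \right)} \right)} \right)} = -10683 - \left(-9095 + \left(-9\right)^{2} + 22 \left(-9\right)\right) = -10683 - \left(-9095 + 81 - 198\right) = -10683 - -9212 = -10683 + 9212 = -1471$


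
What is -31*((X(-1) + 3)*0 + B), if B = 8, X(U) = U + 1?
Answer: -248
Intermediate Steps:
X(U) = 1 + U
-31*((X(-1) + 3)*0 + B) = -31*(((1 - 1) + 3)*0 + 8) = -31*((0 + 3)*0 + 8) = -31*(3*0 + 8) = -31*(0 + 8) = -31*8 = -248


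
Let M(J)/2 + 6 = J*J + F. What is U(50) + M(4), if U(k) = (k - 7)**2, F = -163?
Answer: 1543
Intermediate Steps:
U(k) = (-7 + k)**2
M(J) = -338 + 2*J**2 (M(J) = -12 + 2*(J*J - 163) = -12 + 2*(J**2 - 163) = -12 + 2*(-163 + J**2) = -12 + (-326 + 2*J**2) = -338 + 2*J**2)
U(50) + M(4) = (-7 + 50)**2 + (-338 + 2*4**2) = 43**2 + (-338 + 2*16) = 1849 + (-338 + 32) = 1849 - 306 = 1543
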